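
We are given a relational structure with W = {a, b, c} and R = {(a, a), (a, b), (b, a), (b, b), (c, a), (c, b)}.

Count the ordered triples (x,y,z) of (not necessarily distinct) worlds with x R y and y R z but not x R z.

0

R is transitive; there are no such tuples.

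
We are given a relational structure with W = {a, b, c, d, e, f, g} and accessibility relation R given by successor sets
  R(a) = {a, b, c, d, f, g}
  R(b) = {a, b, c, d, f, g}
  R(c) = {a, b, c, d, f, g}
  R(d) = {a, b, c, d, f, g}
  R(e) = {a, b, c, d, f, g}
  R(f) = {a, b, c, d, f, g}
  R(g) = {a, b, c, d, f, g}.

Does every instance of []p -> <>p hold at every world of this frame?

Yes

By correspondence theory, D is valid on a frame iff R is serial.
Serial: yes — every world has a successor (e.g. a R a).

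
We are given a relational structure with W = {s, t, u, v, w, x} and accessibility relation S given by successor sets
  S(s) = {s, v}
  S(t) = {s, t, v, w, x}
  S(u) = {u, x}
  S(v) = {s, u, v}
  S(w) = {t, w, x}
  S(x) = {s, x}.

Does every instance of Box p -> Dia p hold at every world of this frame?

By correspondence theory, D is valid on a frame iff S is serial.
Serial: yes — every world has a successor (e.g. s S s).

Yes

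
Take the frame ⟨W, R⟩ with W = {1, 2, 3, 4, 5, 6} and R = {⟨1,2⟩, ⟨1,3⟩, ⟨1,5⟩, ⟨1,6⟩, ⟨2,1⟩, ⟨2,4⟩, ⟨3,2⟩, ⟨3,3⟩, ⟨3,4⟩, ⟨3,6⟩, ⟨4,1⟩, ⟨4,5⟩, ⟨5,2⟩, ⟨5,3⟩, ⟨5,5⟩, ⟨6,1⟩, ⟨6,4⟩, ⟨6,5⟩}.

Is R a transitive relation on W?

No

Transitive: no — 1 R 2 and 2 R 4, but not 1 R 4.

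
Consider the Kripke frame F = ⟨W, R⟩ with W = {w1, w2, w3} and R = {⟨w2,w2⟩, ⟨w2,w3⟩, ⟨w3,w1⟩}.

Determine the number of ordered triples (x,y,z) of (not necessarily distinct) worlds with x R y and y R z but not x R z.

Enumerating: (w2,w3,w1).

1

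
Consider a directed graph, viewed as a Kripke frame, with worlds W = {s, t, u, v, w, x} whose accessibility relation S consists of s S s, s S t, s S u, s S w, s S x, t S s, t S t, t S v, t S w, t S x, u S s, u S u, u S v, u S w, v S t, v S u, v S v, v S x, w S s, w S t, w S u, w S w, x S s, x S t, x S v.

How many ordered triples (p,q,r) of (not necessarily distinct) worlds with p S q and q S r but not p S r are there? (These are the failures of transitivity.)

27

Enumerating: (s,t,v), (s,u,v), (s,x,v), (t,s,u), (t,v,u), (t,w,u), (u,s,t), (u,s,x), (u,v,t), (u,v,x), (u,w,t), (v,t,s), … and 15 more.
Total: 27.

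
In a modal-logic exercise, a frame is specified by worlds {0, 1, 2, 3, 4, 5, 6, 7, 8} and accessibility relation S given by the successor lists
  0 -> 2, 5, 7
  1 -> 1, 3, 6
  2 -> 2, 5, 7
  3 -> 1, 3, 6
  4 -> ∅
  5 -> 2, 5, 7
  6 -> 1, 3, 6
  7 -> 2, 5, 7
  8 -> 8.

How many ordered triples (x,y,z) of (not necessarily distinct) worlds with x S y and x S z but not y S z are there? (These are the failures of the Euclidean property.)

0

S is Euclidean; there are no such tuples.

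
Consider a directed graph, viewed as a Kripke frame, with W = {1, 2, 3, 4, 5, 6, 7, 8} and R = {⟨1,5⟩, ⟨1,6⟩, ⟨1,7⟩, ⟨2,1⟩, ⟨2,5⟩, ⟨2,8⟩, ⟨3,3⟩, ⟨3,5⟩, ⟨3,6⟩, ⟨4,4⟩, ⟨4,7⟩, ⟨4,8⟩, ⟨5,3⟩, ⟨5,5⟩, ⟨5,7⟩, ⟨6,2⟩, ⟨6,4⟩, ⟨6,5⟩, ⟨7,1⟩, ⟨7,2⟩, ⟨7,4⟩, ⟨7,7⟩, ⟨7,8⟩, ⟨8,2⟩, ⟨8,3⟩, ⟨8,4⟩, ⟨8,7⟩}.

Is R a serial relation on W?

Yes

Serial: yes — every world has a successor (e.g. 1 R 5).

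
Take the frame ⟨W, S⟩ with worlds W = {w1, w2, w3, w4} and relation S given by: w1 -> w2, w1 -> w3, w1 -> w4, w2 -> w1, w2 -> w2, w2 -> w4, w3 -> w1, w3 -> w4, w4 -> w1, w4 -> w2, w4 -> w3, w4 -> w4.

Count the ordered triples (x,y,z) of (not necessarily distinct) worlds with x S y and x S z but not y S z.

9

Enumerating: (w1,w2,w3), (w1,w3,w2), (w1,w3,w3), (w2,w1,w1), (w3,w1,w1), (w4,w1,w1), (w4,w2,w3), (w4,w3,w2), (w4,w3,w3).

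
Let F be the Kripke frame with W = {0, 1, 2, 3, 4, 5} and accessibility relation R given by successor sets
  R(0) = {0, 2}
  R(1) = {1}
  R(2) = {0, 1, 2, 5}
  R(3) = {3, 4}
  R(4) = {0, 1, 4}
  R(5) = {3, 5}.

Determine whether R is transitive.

No

Transitive: no — 0 R 2 and 2 R 1, but not 0 R 1.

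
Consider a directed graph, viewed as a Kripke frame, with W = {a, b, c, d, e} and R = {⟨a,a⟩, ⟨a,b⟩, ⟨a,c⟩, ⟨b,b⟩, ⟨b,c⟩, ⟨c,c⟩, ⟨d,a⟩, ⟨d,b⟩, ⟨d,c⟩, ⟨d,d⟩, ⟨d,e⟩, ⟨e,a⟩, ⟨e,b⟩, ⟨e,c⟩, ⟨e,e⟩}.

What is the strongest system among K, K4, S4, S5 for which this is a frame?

S4

Transitive (axiom 4): yes — every two-step R-path is closed by a direct edge.
Reflexive (axiom T): yes — every world is R-related to itself.
Euclidean (axiom 5): no — a R c and a R b, but not c R b.
So F validates K, K4, S4; S5 would additionally require R to be Euclidean. The strongest is S4.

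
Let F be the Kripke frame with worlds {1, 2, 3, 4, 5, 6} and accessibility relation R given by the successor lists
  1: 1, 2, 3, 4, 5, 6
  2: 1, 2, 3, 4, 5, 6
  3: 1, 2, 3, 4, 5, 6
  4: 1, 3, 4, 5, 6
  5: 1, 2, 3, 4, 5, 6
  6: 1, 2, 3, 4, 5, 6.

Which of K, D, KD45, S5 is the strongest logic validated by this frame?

D

Serial (axiom D): yes — every world has a successor (e.g. 1 R 1).
Euclidean (axiom 5): no — 1 R 4 and 1 R 2, but not 4 R 2.
Transitive (axiom 4): no — 4 R 1 and 1 R 2, but not 4 R 2.
Reflexive (axiom T): yes — every world is R-related to itself.
So F validates K, D; KD45 would additionally require R to be Euclidean and transitive. The strongest is D.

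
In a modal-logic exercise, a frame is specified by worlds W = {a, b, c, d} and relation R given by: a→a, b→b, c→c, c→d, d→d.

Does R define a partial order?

Reflexive: yes — every world is R-related to itself.
Transitive: yes — every two-step R-path is closed by a direct edge.
Antisymmetric: yes — no distinct pair is related both ways.
So R is a partial order.

Yes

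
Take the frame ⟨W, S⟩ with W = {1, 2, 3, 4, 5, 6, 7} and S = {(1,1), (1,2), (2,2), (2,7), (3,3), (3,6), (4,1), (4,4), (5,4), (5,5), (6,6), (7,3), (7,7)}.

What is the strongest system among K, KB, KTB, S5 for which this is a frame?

Symmetric (axiom B): no — 1 S 2 but not 2 S 1.
Reflexive (axiom T): yes — every world is S-related to itself.
Euclidean (axiom 5): no — 1 S 2 and 1 S 1, but not 2 S 1.
So F validates K; KB would additionally require S to be symmetric. The strongest is K.

K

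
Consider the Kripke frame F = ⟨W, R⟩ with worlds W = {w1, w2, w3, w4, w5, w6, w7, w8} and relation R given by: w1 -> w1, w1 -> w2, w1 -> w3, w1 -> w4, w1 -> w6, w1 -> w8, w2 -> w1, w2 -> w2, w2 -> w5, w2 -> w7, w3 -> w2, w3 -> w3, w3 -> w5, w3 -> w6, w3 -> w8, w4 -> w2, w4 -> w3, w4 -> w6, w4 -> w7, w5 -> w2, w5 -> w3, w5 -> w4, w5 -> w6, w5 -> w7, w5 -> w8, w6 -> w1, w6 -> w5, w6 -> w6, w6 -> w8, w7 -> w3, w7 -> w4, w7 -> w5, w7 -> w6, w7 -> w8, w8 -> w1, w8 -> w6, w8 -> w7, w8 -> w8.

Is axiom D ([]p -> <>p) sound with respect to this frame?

The schema D characterises exactly the serial frames.
Serial: yes — every world has a successor (e.g. w1 R w1).

Yes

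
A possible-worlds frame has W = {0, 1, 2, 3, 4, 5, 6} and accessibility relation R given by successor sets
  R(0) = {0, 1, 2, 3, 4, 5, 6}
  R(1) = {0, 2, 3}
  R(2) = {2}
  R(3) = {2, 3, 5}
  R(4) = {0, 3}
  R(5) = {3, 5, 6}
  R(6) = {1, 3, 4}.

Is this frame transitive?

No

Transitive: no — 1 R 0 and 0 R 4, but not 1 R 4.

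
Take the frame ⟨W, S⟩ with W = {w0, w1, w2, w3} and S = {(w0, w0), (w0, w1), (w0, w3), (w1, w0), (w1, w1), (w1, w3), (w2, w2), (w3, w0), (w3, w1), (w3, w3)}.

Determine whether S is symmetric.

Symmetric: yes — every pair in S has its reverse in S.

Yes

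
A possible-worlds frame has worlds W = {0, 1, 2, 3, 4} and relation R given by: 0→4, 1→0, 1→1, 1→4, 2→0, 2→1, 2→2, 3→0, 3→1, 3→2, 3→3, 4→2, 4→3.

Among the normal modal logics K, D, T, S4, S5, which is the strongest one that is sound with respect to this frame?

Serial (axiom D): yes — every world has a successor (e.g. 0 R 4).
Reflexive (axiom T): no — 0 is not related to itself.
Transitive (axiom 4): no — 0 R 4 and 4 R 2, but not 0 R 2.
Euclidean (axiom 5): no — 1 R 4 and 1 R 0, but not 4 R 0.
So F validates K, D; T would additionally require R to be reflexive. The strongest is D.

D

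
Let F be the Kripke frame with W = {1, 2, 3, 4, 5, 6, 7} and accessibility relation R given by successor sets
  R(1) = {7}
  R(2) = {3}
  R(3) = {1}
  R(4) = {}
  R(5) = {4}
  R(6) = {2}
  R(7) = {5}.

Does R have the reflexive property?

Reflexive: no — 1 is not related to itself.

No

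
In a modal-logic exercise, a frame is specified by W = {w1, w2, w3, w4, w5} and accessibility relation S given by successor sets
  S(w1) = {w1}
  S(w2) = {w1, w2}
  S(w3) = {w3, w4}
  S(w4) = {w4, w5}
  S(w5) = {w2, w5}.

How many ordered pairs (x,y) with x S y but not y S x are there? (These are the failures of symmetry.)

4

Enumerating: (w2,w1), (w3,w4), (w4,w5), (w5,w2).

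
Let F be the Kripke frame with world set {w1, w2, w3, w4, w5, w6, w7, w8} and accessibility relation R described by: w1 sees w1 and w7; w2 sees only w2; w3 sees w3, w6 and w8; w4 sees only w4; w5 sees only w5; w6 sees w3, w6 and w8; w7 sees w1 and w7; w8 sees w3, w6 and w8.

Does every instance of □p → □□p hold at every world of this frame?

Yes

Axiom 4 corresponds to the accessibility relation being transitive.
Transitive: yes — every two-step R-path is closed by a direct edge.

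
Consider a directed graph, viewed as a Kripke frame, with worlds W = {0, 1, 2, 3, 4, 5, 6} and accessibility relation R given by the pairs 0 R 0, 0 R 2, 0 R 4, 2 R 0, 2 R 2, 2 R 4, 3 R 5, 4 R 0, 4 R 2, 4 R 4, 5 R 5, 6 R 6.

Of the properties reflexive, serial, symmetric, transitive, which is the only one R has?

transitive

Reflexive: no — 1 is not related to itself.
Serial: no — 1 has no R-successor.
Symmetric: no — 3 R 5 but not 5 R 3.
Transitive: yes — every two-step R-path is closed by a direct edge.
Only transitive holds.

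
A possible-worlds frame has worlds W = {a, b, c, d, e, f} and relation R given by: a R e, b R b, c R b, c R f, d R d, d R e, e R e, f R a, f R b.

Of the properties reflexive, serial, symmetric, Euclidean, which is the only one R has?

Reflexive: no — a is not related to itself.
Serial: yes — every world has a successor (e.g. a R e).
Symmetric: no — a R e but not e R a.
Euclidean: no — c R b and c R f, but not b R f.
Only serial holds.

serial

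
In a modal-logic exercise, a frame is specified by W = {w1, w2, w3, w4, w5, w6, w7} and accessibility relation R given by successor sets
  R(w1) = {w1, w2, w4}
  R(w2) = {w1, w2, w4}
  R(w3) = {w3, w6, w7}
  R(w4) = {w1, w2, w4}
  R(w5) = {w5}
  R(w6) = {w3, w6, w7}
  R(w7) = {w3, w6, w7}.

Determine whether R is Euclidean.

Euclidean: yes — any two successors of a common world are R-related.

Yes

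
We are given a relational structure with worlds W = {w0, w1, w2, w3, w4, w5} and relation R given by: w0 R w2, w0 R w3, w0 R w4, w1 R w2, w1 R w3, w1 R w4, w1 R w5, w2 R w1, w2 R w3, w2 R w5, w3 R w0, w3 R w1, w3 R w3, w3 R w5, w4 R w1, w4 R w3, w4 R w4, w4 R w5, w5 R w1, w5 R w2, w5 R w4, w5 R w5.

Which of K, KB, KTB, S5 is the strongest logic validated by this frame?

Symmetric (axiom B): no — w0 R w2 but not w2 R w0.
Reflexive (axiom T): no — w0 is not related to itself.
Euclidean (axiom 5): no — w0 R w2 and w0 R w4, but not w2 R w4.
So F validates K; KB would additionally require R to be symmetric. The strongest is K.

K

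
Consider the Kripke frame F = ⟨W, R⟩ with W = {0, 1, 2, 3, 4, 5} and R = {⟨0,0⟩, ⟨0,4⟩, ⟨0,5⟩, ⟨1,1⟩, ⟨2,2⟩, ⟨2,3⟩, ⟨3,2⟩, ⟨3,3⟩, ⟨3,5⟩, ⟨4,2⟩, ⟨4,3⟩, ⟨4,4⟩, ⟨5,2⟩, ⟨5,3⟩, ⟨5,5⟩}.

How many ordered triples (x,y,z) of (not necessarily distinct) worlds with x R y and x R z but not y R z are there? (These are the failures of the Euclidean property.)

Enumerating: (0,4,0), (0,4,5), (0,5,0), (0,5,4), (3,2,5), (4,2,4), (4,3,4), (5,2,5).

8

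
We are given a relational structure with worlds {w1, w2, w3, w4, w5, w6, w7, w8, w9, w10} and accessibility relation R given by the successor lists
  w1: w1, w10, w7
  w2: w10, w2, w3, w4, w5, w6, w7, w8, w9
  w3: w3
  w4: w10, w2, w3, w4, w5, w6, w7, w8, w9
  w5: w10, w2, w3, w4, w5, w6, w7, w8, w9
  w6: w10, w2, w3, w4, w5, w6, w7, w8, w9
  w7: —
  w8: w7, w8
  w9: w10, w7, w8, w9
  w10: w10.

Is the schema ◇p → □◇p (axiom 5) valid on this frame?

No

The schema 5 characterises exactly the Euclidean frames.
Euclidean: no — w1 R w10 and w1 R w7, but not w10 R w7.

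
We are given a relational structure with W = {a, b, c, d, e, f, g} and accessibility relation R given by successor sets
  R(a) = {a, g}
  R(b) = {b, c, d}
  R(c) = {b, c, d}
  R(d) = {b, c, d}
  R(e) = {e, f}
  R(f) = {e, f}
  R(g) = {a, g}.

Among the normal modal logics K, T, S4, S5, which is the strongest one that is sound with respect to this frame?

S5

Reflexive (axiom T): yes — every world is R-related to itself.
Transitive (axiom 4): yes — every two-step R-path is closed by a direct edge.
Euclidean (axiom 5): yes — any two successors of a common world are R-related.
So F validates K, T, S4, S5. The strongest is S5.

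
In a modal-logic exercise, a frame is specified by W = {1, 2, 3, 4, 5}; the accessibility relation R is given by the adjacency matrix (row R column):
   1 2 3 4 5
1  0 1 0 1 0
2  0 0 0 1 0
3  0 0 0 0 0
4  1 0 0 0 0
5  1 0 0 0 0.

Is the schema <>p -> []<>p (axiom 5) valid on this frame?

The schema 5 characterises exactly the Euclidean frames.
Euclidean: no — 1 R 4 and 1 R 2, but not 4 R 2.

No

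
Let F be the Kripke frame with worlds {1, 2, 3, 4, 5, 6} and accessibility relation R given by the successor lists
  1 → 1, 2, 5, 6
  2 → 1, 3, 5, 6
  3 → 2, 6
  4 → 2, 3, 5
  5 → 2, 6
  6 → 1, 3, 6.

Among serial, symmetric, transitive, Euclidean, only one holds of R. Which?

Serial: yes — every world has a successor (e.g. 1 R 1).
Symmetric: no — 1 R 5 but not 5 R 1.
Transitive: no — 1 R 2 and 2 R 3, but not 1 R 3.
Euclidean: no — 1 R 6 and 1 R 2, but not 6 R 2.
Only serial holds.

serial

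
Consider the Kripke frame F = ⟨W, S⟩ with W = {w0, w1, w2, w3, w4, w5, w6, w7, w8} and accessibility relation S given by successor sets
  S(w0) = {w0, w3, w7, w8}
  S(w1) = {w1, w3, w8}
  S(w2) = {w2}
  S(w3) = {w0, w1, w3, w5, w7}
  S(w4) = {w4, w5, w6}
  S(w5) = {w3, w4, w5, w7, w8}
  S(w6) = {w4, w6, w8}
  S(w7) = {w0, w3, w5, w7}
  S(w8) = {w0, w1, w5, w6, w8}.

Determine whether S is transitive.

No

Transitive: no — w0 S w3 and w3 S w1, but not w0 S w1.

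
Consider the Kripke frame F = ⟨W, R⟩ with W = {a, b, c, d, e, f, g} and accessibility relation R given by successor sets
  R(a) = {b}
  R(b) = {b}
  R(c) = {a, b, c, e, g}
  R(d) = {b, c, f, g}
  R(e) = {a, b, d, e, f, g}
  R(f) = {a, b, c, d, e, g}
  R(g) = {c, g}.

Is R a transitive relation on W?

Transitive: no — c R e and e R d, but not c R d.

No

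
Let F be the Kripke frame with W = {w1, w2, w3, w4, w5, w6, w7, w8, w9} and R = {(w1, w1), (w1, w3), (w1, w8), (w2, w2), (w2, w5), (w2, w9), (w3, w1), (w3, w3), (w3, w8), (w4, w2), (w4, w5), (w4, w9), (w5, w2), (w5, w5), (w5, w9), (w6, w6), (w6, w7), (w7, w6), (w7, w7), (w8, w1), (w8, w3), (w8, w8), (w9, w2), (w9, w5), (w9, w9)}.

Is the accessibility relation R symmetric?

No

Symmetric: no — w4 R w2 but not w2 R w4.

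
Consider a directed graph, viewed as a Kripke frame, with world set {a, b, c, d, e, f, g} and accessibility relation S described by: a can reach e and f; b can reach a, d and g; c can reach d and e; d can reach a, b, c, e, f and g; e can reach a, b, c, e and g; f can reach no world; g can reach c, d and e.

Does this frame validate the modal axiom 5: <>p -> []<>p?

No

Axiom 5 corresponds to the accessibility relation being Euclidean.
Euclidean: no — a S e and a S f, but not e S f.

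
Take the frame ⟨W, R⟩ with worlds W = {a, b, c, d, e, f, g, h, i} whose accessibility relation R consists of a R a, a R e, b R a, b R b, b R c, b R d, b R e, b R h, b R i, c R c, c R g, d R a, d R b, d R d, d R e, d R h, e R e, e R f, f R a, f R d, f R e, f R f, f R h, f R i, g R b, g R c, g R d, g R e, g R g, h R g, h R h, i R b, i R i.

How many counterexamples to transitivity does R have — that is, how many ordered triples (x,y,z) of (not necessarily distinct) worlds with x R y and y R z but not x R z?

Enumerating: (a,e,f), (b,c,g), (b,e,f), (b,h,g), (c,g,b), (c,g,d), (c,g,e), (d,b,c), (d,b,i), (d,e,f), (d,h,g), (e,f,a), … and 21 more.
Total: 33.

33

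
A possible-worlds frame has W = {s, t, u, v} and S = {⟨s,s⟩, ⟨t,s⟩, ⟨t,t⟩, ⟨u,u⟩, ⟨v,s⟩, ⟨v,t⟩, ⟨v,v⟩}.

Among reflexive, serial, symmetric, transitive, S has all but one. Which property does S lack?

symmetric

Reflexive: yes — every world is S-related to itself.
Serial: yes — every world has a successor (e.g. s S s).
Symmetric: no — t S s but not s S t.
Transitive: yes — every two-step S-path is closed by a direct edge.
Only symmetric fails.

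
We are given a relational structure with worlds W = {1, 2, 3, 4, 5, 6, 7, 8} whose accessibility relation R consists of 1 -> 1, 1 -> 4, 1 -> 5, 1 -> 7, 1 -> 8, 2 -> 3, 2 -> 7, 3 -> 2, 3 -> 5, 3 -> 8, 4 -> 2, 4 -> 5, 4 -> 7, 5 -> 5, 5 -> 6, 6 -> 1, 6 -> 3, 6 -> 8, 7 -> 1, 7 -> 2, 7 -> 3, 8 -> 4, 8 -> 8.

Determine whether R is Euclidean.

Euclidean: no — 1 R 4 and 1 R 8, but not 4 R 8.

No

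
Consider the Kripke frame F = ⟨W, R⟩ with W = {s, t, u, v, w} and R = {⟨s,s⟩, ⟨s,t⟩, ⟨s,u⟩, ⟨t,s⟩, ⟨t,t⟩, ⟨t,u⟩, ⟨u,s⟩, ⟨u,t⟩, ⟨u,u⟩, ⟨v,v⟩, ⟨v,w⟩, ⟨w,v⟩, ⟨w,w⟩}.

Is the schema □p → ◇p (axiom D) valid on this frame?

By correspondence theory, D is valid on a frame iff R is serial.
Serial: yes — every world has a successor (e.g. s R s).

Yes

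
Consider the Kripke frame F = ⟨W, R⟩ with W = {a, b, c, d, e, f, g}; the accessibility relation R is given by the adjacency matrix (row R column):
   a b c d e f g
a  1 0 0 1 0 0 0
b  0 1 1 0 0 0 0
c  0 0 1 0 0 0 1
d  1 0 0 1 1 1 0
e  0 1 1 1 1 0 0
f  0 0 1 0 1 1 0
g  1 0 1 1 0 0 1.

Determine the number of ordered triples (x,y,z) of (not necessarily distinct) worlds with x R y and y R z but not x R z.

16

Enumerating: (a,d,e), (a,d,f), (b,c,g), (c,g,a), (c,g,d), (d,e,b), (d,e,c), (d,f,c), (e,c,g), (e,d,a), (e,d,f), (f,c,g), (f,e,b), (f,e,d), (g,d,e), (g,d,f).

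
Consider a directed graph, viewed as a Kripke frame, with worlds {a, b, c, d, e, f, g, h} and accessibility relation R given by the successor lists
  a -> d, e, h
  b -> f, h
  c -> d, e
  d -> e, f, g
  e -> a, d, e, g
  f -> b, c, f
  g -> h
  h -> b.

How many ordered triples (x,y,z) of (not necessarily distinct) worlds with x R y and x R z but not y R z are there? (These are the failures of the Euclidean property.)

31

Enumerating: (a,d,d), (a,d,h), (a,e,h), (a,h,d), (a,h,e), (a,h,h), (b,f,h), (b,h,f), (b,h,h), (c,d,d), (d,e,f), (d,f,e), … and 19 more.
Total: 31.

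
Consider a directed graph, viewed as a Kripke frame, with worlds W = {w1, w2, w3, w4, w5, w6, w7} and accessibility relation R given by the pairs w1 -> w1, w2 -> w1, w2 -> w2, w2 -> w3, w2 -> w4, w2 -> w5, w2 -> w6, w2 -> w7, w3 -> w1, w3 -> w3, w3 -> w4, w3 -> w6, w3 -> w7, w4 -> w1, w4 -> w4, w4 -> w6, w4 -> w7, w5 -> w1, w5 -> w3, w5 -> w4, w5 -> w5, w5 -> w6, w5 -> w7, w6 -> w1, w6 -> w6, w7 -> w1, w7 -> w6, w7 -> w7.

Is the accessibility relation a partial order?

Reflexive: yes — every world is R-related to itself.
Transitive: yes — every two-step R-path is closed by a direct edge.
Antisymmetric: yes — no distinct pair is related both ways.
So R is a partial order.

Yes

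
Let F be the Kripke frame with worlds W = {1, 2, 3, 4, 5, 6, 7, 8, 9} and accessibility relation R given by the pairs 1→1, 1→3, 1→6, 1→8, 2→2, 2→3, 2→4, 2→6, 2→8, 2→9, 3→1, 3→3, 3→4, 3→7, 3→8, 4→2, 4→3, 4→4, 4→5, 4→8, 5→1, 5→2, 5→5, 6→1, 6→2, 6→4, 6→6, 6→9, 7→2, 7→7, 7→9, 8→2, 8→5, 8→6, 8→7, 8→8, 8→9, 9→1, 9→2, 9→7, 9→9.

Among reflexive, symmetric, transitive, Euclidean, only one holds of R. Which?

reflexive

Reflexive: yes — every world is R-related to itself.
Symmetric: no — 1 R 8 but not 8 R 1.
Transitive: no — 1 R 3 and 3 R 4, but not 1 R 4.
Euclidean: no — 1 R 3 and 1 R 6, but not 3 R 6.
Only reflexive holds.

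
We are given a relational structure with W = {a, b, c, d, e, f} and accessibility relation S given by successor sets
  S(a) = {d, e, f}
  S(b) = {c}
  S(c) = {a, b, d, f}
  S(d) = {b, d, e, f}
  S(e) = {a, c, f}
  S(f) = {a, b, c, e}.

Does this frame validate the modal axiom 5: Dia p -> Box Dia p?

By correspondence theory, 5 is valid on a frame iff S is Euclidean.
Euclidean: no — a S e and a S d, but not e S d.

No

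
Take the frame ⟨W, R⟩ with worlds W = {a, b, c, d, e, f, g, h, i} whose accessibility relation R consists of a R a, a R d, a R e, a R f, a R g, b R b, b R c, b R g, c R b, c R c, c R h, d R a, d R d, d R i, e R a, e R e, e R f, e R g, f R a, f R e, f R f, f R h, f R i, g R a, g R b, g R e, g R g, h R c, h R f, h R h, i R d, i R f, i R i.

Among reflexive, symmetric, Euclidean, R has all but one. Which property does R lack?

Euclidean

Reflexive: yes — every world is R-related to itself.
Symmetric: yes — every pair in R has its reverse in R.
Euclidean: no — a R d and a R e, but not d R e.
Only Euclidean fails.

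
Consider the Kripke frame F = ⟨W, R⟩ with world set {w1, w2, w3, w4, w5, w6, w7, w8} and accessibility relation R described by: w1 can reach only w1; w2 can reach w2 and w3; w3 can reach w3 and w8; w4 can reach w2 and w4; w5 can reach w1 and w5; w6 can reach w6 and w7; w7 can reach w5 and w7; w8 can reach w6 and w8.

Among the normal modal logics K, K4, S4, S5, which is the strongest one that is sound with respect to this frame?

Transitive (axiom 4): no — w2 R w3 and w3 R w8, but not w2 R w8.
Reflexive (axiom T): yes — every world is R-related to itself.
Euclidean (axiom 5): no — w2 R w3 and w2 R w2, but not w3 R w2.
So F validates K; K4 would additionally require R to be transitive. The strongest is K.

K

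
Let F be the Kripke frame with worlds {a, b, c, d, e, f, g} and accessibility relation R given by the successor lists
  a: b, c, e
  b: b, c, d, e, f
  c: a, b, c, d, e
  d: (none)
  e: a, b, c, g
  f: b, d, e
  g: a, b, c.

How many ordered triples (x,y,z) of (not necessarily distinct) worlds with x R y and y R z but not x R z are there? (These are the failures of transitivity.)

Enumerating: (a,b,d), (a,b,f), (a,c,a), (a,c,d), (a,e,a), (a,e,g), (b,c,a), (b,e,a), (b,e,g), (c,b,f), (c,e,g), (e,a,e), … and 16 more.
Total: 28.

28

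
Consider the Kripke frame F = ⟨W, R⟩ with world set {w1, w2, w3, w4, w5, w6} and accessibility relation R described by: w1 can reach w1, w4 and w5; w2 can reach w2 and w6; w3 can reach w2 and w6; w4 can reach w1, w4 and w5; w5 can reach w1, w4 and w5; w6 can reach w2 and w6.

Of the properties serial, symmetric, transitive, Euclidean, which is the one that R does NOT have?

Serial: yes — every world has a successor (e.g. w1 R w1).
Symmetric: no — w3 R w2 but not w2 R w3.
Transitive: yes — every two-step R-path is closed by a direct edge.
Euclidean: yes — any two successors of a common world are R-related.
Only symmetric fails.

symmetric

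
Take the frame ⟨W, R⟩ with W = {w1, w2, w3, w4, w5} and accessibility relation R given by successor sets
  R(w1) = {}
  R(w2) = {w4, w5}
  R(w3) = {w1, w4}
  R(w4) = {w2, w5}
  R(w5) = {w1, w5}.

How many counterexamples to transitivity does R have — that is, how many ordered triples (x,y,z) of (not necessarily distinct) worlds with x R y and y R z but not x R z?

6

Enumerating: (w2,w4,w2), (w2,w5,w1), (w3,w4,w2), (w3,w4,w5), (w4,w2,w4), (w4,w5,w1).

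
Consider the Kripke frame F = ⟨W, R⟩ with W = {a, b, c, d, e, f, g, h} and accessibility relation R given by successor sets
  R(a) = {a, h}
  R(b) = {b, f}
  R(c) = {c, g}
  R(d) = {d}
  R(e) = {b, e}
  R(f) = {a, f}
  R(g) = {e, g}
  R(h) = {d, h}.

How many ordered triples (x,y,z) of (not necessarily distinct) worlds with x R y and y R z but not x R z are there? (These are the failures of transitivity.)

Enumerating: (a,h,d), (b,f,a), (c,g,e), (e,b,f), (f,a,h), (g,e,b).

6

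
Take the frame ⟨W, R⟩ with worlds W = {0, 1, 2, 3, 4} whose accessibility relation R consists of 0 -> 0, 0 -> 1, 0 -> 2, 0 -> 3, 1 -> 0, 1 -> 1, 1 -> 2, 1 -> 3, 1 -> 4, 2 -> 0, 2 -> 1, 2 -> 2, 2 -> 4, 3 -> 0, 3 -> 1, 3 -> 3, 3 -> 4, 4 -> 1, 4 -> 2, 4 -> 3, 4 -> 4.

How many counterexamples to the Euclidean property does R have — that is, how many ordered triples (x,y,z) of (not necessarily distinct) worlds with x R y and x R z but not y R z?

12

Enumerating: (0,2,3), (0,3,2), (1,0,4), (1,2,3), (1,3,2), (1,4,0), (2,0,4), (2,4,0), (3,0,4), (3,4,0), (4,2,3), (4,3,2).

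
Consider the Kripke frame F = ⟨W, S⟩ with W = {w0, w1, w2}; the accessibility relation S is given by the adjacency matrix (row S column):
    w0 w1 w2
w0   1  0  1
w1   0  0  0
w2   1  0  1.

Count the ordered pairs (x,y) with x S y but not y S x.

S is symmetric; there are no such tuples.

0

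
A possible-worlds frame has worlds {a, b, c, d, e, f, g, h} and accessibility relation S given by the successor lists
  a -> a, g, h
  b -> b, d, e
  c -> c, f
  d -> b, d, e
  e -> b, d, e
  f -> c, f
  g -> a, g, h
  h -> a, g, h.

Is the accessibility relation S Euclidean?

Yes

Euclidean: yes — any two successors of a common world are S-related.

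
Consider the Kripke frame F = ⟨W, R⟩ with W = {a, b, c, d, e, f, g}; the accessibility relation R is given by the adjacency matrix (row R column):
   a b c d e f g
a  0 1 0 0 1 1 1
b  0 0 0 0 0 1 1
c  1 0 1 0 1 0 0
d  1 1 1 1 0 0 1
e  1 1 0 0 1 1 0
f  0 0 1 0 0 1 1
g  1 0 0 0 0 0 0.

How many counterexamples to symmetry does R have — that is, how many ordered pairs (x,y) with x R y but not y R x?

14

Enumerating: (a,b), (a,f), (b,f), (b,g), (c,a), (c,e), (d,a), (d,b), (d,c), (d,g), (e,b), (e,f), (f,c), (f,g).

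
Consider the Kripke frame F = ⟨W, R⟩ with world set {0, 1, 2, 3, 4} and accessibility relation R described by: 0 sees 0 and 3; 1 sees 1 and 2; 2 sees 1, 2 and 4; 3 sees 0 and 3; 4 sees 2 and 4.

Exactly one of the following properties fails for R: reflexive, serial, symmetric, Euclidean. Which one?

Euclidean

Reflexive: yes — every world is R-related to itself.
Serial: yes — every world has a successor (e.g. 0 R 0).
Symmetric: yes — every pair in R has its reverse in R.
Euclidean: no — 2 R 1 and 2 R 4, but not 1 R 4.
Only Euclidean fails.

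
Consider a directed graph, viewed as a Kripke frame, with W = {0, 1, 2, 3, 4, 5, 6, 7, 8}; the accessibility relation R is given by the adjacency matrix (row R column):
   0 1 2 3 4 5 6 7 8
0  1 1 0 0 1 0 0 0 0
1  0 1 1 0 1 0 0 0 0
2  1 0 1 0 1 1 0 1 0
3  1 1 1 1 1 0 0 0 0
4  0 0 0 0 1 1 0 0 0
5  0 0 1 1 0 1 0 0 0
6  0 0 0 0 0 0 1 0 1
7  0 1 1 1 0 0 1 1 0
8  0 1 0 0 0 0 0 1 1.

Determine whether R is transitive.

No

Transitive: no — 0 R 1 and 1 R 2, but not 0 R 2.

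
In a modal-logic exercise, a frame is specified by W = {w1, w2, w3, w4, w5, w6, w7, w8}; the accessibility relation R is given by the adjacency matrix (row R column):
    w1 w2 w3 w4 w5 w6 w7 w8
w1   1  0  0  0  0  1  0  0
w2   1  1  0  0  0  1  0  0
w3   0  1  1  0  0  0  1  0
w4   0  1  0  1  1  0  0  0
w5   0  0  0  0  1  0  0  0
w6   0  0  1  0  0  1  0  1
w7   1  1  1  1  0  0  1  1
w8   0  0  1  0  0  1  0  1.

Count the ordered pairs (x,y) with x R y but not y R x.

Enumerating: (w1,w6), (w2,w1), (w2,w6), (w3,w2), (w4,w2), (w4,w5), (w6,w3), (w7,w1), (w7,w2), (w7,w4), (w7,w8), (w8,w3).

12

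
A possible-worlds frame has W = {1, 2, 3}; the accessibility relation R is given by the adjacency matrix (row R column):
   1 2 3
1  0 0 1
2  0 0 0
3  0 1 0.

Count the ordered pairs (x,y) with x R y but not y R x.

2

Enumerating: (1,3), (3,2).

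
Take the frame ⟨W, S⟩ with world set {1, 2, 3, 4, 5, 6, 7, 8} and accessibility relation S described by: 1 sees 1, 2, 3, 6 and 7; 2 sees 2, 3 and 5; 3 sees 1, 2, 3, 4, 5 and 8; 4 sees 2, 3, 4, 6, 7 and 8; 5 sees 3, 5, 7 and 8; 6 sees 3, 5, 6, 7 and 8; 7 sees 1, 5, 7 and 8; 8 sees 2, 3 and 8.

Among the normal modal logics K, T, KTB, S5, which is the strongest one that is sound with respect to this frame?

Reflexive (axiom T): yes — every world is S-related to itself.
Symmetric (axiom B): no — 1 S 2 but not 2 S 1.
Euclidean (axiom 5): no — 1 S 2 and 1 S 6, but not 2 S 6.
So F validates K, T; KTB would additionally require S to be symmetric. The strongest is T.

T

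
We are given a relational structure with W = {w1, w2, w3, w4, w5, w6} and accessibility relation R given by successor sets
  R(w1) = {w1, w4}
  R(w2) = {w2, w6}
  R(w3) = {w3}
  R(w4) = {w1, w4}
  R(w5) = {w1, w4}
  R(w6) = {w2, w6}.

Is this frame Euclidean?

Euclidean: yes — any two successors of a common world are R-related.

Yes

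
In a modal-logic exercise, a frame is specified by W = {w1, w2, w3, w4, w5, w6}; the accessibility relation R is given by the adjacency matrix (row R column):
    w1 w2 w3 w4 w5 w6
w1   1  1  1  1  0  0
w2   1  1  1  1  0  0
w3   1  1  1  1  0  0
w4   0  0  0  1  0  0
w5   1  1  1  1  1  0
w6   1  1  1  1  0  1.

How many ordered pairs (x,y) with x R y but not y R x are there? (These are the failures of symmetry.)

Enumerating: (w1,w4), (w2,w4), (w3,w4), (w5,w1), (w5,w2), (w5,w3), (w5,w4), (w6,w1), (w6,w2), (w6,w3), (w6,w4).

11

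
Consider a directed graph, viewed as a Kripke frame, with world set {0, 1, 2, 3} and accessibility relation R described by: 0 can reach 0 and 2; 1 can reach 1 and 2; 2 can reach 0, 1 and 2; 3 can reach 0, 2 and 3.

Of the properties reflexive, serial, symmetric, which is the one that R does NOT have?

symmetric

Reflexive: yes — every world is R-related to itself.
Serial: yes — every world has a successor (e.g. 0 R 0).
Symmetric: no — 3 R 0 but not 0 R 3.
Only symmetric fails.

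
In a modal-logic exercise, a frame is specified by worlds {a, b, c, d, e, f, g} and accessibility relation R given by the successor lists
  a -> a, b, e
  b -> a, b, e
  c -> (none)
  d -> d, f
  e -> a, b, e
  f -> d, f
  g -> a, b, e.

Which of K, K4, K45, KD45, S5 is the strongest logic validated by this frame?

K45

Transitive (axiom 4): yes — every two-step R-path is closed by a direct edge.
Euclidean (axiom 5): yes — any two successors of a common world are R-related.
Serial (axiom D): no — c has no R-successor.
Reflexive (axiom T): no — c is not related to itself.
So F validates K, K4, K45; KD45 would additionally require R to be serial. The strongest is K45.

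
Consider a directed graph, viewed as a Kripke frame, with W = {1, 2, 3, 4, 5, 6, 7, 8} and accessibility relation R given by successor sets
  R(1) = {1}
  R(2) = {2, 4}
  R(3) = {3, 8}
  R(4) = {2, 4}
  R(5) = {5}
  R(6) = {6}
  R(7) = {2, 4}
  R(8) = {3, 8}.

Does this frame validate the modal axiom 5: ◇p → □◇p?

Yes

Axiom 5 corresponds to the accessibility relation being Euclidean.
Euclidean: yes — any two successors of a common world are R-related.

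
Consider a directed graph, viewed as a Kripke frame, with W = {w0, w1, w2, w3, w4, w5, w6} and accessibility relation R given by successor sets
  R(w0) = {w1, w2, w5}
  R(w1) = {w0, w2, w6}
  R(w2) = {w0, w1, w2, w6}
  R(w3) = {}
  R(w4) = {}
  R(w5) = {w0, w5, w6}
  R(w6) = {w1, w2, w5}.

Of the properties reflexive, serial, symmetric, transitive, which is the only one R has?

Reflexive: no — w0 is not related to itself.
Serial: no — w3 has no R-successor.
Symmetric: yes — every pair in R has its reverse in R.
Transitive: no — w0 R w1 and w1 R w6, but not w0 R w6.
Only symmetric holds.

symmetric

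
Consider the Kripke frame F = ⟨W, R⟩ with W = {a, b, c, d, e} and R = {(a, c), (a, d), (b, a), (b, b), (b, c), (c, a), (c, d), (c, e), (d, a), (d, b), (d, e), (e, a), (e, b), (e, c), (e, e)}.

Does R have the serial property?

Serial: yes — every world has a successor (e.g. a R c).

Yes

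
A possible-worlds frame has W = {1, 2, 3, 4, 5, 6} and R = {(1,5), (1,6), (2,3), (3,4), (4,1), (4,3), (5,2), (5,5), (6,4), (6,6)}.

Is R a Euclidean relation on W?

Euclidean: no — 1 R 5 and 1 R 6, but not 5 R 6.

No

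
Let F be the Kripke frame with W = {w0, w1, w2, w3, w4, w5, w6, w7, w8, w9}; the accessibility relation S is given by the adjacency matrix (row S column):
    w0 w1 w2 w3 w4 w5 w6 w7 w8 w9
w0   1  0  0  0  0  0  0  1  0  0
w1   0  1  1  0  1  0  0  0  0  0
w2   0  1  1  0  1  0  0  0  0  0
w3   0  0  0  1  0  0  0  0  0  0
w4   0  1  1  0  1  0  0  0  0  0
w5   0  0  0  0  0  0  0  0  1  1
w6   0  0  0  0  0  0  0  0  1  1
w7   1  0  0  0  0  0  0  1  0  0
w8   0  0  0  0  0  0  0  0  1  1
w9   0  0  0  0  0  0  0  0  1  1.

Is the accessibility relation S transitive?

Yes

Transitive: yes — every two-step S-path is closed by a direct edge.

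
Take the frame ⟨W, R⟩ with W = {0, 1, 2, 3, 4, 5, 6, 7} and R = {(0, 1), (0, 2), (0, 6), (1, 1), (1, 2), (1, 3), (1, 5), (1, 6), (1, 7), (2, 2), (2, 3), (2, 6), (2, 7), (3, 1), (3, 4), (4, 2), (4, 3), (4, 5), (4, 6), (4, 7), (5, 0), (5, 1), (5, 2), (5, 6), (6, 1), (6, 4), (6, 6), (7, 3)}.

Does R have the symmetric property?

Symmetric: no — 0 R 1 but not 1 R 0.

No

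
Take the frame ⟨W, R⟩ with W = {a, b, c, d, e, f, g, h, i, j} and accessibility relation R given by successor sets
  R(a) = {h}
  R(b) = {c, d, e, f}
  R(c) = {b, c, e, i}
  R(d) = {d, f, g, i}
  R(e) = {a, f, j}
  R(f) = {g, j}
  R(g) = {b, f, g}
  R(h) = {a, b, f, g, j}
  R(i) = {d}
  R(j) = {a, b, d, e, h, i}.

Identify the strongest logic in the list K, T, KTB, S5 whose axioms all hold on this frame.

K

Reflexive (axiom T): no — a is not related to itself.
Symmetric (axiom B): no — b R d but not d R b.
Euclidean (axiom 5): no — b R c and b R d, but not c R d.
So F validates K; T would additionally require R to be reflexive. The strongest is K.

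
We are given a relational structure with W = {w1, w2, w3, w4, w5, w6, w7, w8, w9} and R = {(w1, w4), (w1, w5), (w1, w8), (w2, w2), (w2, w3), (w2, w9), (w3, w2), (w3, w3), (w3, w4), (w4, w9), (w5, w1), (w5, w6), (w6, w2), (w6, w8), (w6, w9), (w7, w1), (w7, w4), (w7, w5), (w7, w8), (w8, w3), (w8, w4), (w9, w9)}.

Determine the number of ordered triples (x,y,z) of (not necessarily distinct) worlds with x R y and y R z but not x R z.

Enumerating: (w1,w4,w9), (w1,w5,w1), (w1,w5,w6), (w1,w8,w3), (w2,w3,w4), (w3,w2,w9), (w3,w4,w9), (w5,w1,w4), (w5,w1,w5), (w5,w1,w8), (w5,w6,w2), (w5,w6,w8), … and 9 more.
Total: 21.

21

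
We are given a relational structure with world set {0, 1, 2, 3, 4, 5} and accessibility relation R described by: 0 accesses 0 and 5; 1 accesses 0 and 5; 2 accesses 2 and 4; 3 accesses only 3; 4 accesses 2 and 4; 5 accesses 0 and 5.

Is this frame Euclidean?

Euclidean: yes — any two successors of a common world are R-related.

Yes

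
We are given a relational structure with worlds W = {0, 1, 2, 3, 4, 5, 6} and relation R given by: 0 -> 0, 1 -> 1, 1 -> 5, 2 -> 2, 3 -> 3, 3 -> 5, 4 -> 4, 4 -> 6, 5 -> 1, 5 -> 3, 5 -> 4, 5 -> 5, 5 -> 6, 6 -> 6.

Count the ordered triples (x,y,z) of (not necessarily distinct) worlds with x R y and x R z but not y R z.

14

Enumerating: (4,6,4), (5,1,3), (5,1,4), (5,1,6), (5,3,1), (5,3,4), (5,3,6), (5,4,1), (5,4,3), (5,4,5), (5,6,1), (5,6,3), (5,6,4), (5,6,5).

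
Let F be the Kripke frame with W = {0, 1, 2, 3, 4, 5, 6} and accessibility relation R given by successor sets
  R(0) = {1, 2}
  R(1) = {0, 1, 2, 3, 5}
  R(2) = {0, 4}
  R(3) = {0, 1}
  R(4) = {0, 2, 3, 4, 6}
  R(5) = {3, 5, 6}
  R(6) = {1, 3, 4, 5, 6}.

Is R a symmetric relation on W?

Symmetric: no — 1 R 2 but not 2 R 1.

No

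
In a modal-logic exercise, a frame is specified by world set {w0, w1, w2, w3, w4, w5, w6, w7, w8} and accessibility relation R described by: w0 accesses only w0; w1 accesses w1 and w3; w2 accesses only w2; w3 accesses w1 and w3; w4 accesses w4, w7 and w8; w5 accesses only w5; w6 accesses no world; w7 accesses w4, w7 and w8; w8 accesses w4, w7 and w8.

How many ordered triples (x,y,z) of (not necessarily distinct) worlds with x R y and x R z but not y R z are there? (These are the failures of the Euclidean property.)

0

R is Euclidean; there are no such tuples.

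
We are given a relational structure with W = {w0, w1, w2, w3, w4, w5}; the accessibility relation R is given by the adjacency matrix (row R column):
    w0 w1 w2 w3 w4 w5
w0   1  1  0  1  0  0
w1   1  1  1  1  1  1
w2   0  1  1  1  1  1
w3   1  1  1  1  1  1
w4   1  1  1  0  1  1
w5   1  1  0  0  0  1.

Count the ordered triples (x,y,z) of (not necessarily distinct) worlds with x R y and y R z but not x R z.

Enumerating: (w0,w1,w2), (w0,w1,w4), (w0,w1,w5), (w0,w3,w2), (w0,w3,w4), (w0,w3,w5), (w2,w1,w0), (w2,w3,w0), (w2,w4,w0), (w2,w5,w0), (w4,w0,w3), (w4,w1,w3), (w4,w2,w3), (w5,w0,w3), (w5,w1,w2), (w5,w1,w3), (w5,w1,w4).

17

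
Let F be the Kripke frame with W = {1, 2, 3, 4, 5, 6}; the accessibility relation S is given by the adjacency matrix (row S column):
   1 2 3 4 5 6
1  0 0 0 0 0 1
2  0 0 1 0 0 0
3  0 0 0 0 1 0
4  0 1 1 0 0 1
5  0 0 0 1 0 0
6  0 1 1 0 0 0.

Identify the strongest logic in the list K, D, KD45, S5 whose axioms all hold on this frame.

Serial (axiom D): yes — every world has a successor (e.g. 1 S 6).
Euclidean (axiom 5): no — 4 S 2 and 4 S 6, but not 2 S 6.
Transitive (axiom 4): no — 1 S 6 and 6 S 2, but not 1 S 2.
Reflexive (axiom T): no — 1 is not related to itself.
So F validates K, D; KD45 would additionally require S to be Euclidean and transitive. The strongest is D.

D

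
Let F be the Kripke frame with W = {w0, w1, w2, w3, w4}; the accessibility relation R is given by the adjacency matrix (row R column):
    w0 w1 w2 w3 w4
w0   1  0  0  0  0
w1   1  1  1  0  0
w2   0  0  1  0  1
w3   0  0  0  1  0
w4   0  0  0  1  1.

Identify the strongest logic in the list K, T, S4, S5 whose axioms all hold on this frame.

T

Reflexive (axiom T): yes — every world is R-related to itself.
Transitive (axiom 4): no — w1 R w2 and w2 R w4, but not w1 R w4.
Euclidean (axiom 5): no — w1 R w0 and w1 R w2, but not w0 R w2.
So F validates K, T; S4 would additionally require R to be transitive. The strongest is T.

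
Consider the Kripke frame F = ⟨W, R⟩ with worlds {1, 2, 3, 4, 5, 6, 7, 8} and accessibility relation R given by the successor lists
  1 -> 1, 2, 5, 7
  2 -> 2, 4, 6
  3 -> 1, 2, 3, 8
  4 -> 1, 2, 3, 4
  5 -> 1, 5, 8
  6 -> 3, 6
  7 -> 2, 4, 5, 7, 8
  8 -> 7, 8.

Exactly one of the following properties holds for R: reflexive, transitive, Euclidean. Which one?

reflexive

Reflexive: yes — every world is R-related to itself.
Transitive: no — 1 R 2 and 2 R 4, but not 1 R 4.
Euclidean: no — 1 R 2 and 1 R 5, but not 2 R 5.
Only reflexive holds.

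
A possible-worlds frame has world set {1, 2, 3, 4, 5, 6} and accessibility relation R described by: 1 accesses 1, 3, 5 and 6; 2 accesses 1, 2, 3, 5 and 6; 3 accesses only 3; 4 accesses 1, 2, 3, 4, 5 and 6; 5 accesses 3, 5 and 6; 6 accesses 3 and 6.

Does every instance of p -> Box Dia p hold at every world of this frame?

No

The schema B characterises exactly the symmetric frames.
Symmetric: no — 1 R 3 but not 3 R 1.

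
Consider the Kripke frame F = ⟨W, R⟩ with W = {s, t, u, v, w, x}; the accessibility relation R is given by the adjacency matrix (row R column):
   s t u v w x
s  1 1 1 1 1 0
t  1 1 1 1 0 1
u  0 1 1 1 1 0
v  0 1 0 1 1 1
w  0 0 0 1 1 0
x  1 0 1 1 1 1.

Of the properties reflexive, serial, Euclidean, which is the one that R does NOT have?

Euclidean

Reflexive: yes — every world is R-related to itself.
Serial: yes — every world has a successor (e.g. s R s).
Euclidean: no — s R t and s R w, but not t R w.
Only Euclidean fails.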